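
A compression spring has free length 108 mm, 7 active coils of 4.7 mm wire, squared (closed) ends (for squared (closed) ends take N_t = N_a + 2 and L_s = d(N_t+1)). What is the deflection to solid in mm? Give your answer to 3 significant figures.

N_t = 9; L_s = 4.7·10 = 47 mm
δ_solid = L₀ − L_s = 108 − 47 = 61 mm

61.0 mm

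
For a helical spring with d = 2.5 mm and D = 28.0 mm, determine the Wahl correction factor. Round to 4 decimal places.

1.1284

C = D/d = 28.0/2.5 = 11.2000
K_W = (4C−1)/(4C−4) + 0.615/C = 43.800/40.800 + 0.0549 = 1.1284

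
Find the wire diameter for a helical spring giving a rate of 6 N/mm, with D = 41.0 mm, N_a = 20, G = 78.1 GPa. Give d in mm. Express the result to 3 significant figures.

d = (8D³N_a·k / G)^(1/4) = (8·41.0³·20·6 / (78.1×10³))^0.25
  = (847.17)^0.25 = 5.3950 mm

5.40 mm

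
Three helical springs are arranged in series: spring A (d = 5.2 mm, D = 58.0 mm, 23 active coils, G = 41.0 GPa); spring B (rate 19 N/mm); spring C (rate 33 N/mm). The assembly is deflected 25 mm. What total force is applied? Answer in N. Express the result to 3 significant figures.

k_A = Gd⁴/(8D³N_a) = (41.0×10³)(5.2⁴)/(8·58.0³·23) = 0.83502 N/mm
Series: 1/k_eq = 1/0.83502 + 1/19 + 1/33 = 1.2805; k_eq = 0.78094 N/mm
F = k_eq·δ = 0.78094·25 = 19.523 N

19.5 N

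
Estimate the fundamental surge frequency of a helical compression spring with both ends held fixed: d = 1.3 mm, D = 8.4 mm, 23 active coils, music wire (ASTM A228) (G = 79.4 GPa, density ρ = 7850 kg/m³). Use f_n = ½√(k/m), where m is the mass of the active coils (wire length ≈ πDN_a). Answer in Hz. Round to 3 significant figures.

287 Hz

k = Gd⁴/(8D³N_a) = (79.4×10³)(1.3⁴)/(8·8.4³·23) = 2.0794 N/mm = 2079.4 N/m
Wire length L = πDN_a = π·8.4·23 = 606.96 mm
m = ρ·(πd²/4)·L = 7850 × 1.3273×10⁻⁶ m² × 0.60696 m = 0.0063242 kg
f_n = ½√(k/m) = 0.5·√(2079.4/0.0063242) = 0.5·√(3.288e+05) = 286.71 Hz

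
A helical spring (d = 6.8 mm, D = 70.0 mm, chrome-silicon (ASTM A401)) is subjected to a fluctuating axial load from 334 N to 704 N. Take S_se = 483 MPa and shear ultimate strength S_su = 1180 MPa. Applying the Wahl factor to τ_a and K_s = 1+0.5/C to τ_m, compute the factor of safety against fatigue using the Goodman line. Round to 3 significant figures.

C = D/d = 70.0/6.8 = 10.2941; K_W = (4C−1)/(4C−4)+0.615/C = 1.1404; K_s = 1+0.5/C = 1.0486
F_a = (F_max−F_min)/2 = 185 N; F_m = (F_max+F_min)/2 = 519 N
τ_a = K_W·8F_aD/(πd³) = 1.1404 × 104.88 = 119.61 MPa
τ_m = K_s·8F_mD/(πd³) = 1.0486 × 294.22 = 308.52 MPa
Goodman: 1/n_f = τ_a/S_se + τ_m/S_su = 119.61/483 + 308.52/1180 = 0.24763 + 0.26145 = 0.50909
n_f = 1/0.50909 = 1.964

1.96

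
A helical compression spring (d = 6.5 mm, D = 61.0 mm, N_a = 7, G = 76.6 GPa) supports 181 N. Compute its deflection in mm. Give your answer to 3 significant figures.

16.8 mm

k = Gd⁴/(8D³N_a) = (76.6×10³)(6.5⁴)/(8·61.0³·7) = 10.757 N/mm
δ = F/k = 181 / 10.757 = 16.826 mm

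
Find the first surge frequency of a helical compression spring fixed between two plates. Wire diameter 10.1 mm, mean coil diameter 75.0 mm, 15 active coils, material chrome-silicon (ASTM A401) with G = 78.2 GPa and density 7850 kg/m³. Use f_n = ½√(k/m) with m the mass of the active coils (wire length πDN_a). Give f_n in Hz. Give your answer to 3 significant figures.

k = Gd⁴/(8D³N_a) = (78.2×10³)(10.1⁴)/(8·75.0³·15) = 16.074 N/mm = 16074 N/m
Wire length L = πDN_a = π·75.0·15 = 3534.3 mm
m = ρ·(πd²/4)·L = 7850 × 80.118×10⁻⁶ m² × 3.5343 m = 2.2228 kg
f_n = ½√(k/m) = 0.5·√(16074/2.2228) = 0.5·√(7231.4) = 42.519 Hz

42.5 Hz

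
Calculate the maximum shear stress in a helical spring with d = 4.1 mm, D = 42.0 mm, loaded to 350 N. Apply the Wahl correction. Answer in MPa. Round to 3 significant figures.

Spring index C = D/d = 42.0/4.1 = 10.2439
K_W = (4C−1)/(4C−4) + 0.615/C = 39.976/36.976 + 0.0600 = 1.1412
τ₀ = 8FD/(πd³) = 8·350·42.0/(π·4.1³) = 117600/216.52 = 543.13 MPa
τ_max = K·τ₀ = 1.1412 × 543.13 = 619.81 MPa

620 MPa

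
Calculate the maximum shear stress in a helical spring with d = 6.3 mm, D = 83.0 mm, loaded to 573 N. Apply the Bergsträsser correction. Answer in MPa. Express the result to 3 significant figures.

Spring index C = D/d = 83.0/6.3 = 13.1746
K_B = (4C+2)/(4C−3) = 54.698/49.698 = 1.1006
τ₀ = 8FD/(πd³) = 8·573·83.0/(π·6.3³) = 380472/785.55 = 484.34 MPa
τ_max = K·τ₀ = 1.1006 × 484.34 = 533.07 MPa

533 MPa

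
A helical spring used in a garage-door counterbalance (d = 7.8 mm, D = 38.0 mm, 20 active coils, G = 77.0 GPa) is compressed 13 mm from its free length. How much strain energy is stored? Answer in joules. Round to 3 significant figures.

k = Gd⁴/(8D³N_a) = (77.0×10³)(7.8⁴)/(8·38.0³·20) = 32.464 N/mm
U = ½kδ² = 0.5 × 32.464 × 13² = 2743.2 N·mm = 2.7432 J

2.74 J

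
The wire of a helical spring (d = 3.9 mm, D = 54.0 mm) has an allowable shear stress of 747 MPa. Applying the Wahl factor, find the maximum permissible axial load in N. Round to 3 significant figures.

C = D/d = 54.0/3.9 = 13.8462
K_W = (4C−1)/(4C−4) + 0.615/C = 54.385/51.385 + 0.0444 = 1.1028
τ_max = K·8FD/(πd³) → F_max = τ_allow·πd³/(8DK)
F_max = 747·π·3.9³/(8·54.0·1.1028) = 1.3921e+05/476.41 = 292.2 N

292 N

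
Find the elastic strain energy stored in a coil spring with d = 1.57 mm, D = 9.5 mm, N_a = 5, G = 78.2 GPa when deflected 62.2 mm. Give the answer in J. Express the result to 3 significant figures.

k = Gd⁴/(8D³N_a) = (78.2×10³)(1.57⁴)/(8·9.5³·5) = 13.854 N/mm
U = ½kδ² = 0.5 × 13.854 × 62.2² = 26799 N·mm = 26.799 J

26.8 J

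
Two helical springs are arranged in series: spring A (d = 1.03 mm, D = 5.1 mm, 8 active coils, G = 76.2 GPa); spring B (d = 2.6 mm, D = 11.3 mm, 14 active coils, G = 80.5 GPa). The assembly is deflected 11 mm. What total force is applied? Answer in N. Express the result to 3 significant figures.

77.0 N

k_A = Gd⁴/(8D³N_a) = (76.2×10³)(1.03⁴)/(8·5.1³·8) = 10.102 N/mm
k_B = Gd⁴/(8D³N_a) = (80.5×10³)(2.6⁴)/(8·11.3³·14) = 22.763 N/mm
Series: 1/k_eq = 1/10.102 + 1/22.763 = 0.14292; k_eq = 6.997 N/mm
F = k_eq·δ = 6.997·11 = 76.967 N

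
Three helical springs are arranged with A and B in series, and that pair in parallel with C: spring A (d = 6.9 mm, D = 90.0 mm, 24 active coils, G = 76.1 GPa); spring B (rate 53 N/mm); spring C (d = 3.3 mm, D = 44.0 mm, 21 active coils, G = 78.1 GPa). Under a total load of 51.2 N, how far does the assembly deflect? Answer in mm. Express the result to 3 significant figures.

k_A = Gd⁴/(8D³N_a) = (76.1×10³)(6.9⁴)/(8·90.0³·24) = 1.2324 N/mm
k_C = Gd⁴/(8D³N_a) = (78.1×10³)(3.3⁴)/(8·44.0³·21) = 0.6472 N/mm
Springs A,B series: k_AB = 1/(1/1.2324+1/53) = 1.2044 N/mm; parallel with C: k_eq = 1.2044+0.6472 = 1.8516 N/mm
δ = F/k_eq = 51.2/1.8516 = 27.652 mm

27.7 mm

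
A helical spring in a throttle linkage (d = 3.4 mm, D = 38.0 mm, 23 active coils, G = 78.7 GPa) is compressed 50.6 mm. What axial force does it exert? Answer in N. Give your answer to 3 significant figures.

52.7 N

k = Gd⁴/(8D³N_a) = (78.7×10³)(3.4⁴)/(8·38.0³·23) = 1.0416 N/mm
F = k·δ = 1.0416 × 50.6 = 52.707 N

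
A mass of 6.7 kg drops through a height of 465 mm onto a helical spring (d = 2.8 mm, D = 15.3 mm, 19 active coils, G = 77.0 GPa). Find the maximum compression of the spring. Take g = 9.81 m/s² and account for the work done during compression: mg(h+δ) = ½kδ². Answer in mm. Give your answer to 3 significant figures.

91.8 mm

k = Gd⁴/(8D³N_a) = (77.0×10³)(2.8⁴)/(8·15.3³·19) = 8.6937 N/mm
W = mg = 6.7 × 9.81 = 65.727 N
½kδ² − Wδ − Wh = 0 → δ = (W + √(W² + 2kWh))/k
δ = (65.727 + √(4320 + 531412))/8.6937 = (65.727 + 731.94)/8.6937 = 91.752 mm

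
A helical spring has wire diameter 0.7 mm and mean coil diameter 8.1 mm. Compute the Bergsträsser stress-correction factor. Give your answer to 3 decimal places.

C = D/d = 8.1/0.7 = 11.5714
K_B = (4C+2)/(4C−3) = 48.286/43.286 = 1.1155

1.116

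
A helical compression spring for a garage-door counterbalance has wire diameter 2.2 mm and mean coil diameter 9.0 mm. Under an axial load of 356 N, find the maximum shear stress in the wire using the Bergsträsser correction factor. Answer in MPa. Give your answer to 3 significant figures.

Spring index C = D/d = 9.0/2.2 = 4.0909
K_B = (4C+2)/(4C−3) = 18.364/13.364 = 1.3741
τ₀ = 8FD/(πd³) = 8·356·9.0/(π·2.2³) = 25632/33.452 = 766.24 MPa
τ_max = K·τ₀ = 1.3741 × 766.24 = 1052.9 MPa

1050 MPa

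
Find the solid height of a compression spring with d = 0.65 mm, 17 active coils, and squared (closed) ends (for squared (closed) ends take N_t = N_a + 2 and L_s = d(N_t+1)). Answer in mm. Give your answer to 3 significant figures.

13.0 mm

squared (closed) ends: N_t = N_a + 2 = 17 + 2 = 19
L_s = d·(N_t+1) = 0.65 × 20 = 13 mm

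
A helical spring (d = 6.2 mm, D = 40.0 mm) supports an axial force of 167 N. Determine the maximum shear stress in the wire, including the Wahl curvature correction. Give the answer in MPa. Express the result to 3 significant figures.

88.0 MPa

Spring index C = D/d = 40.0/6.2 = 6.4516
K_W = (4C−1)/(4C−4) + 0.615/C = 24.806/21.806 + 0.0953 = 1.2329
τ₀ = 8FD/(πd³) = 8·167·40.0/(π·6.2³) = 53440/748.73 = 71.374 MPa
τ_max = K·τ₀ = 1.2329 × 71.374 = 87.997 MPa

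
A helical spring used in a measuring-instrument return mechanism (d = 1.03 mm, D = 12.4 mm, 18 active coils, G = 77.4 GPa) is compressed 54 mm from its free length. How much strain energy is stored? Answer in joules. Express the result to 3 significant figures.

0.463 J

k = Gd⁴/(8D³N_a) = (77.4×10³)(1.03⁴)/(8·12.4³·18) = 0.31729 N/mm
U = ½kδ² = 0.5 × 0.31729 × 54² = 462.62 N·mm = 0.46262 J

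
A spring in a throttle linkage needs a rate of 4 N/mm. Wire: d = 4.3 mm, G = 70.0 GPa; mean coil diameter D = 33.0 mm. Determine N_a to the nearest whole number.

N_a = Gd⁴/(8D³k) = (70.0×10³ × 4.3⁴)/(8 × 33.0³ × 4)
    = 2.39316e+07 / 1.14998e+06 = 20.81 → 21 coils

21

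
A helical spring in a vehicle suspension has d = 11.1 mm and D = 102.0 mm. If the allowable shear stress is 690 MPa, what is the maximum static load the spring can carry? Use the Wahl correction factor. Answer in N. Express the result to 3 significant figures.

3140 N

C = D/d = 102.0/11.1 = 9.1892
K_W = (4C−1)/(4C−4) + 0.615/C = 35.757/32.757 + 0.0669 = 1.1585
τ_max = K·8FD/(πd³) → F_max = τ_allow·πd³/(8DK)
F_max = 690·π·11.1³/(8·102.0·1.1585) = 2.9646e+06/945.34 = 3136 N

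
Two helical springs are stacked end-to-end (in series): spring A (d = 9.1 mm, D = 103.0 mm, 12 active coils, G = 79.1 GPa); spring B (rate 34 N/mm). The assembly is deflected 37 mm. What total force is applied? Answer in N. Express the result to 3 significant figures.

166 N

k_A = Gd⁴/(8D³N_a) = (79.1×10³)(9.1⁴)/(8·103.0³·12) = 5.1708 N/mm
Series: 1/k_eq = 1/5.1708 + 1/34 = 0.2228; k_eq = 4.4882 N/mm
F = k_eq·δ = 4.4882·37 = 166.06 N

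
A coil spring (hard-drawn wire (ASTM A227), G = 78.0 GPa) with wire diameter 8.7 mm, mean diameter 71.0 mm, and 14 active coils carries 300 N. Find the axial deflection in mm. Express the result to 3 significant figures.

26.9 mm

k = Gd⁴/(8D³N_a) = (78.0×10³)(8.7⁴)/(8·71.0³·14) = 11.148 N/mm
δ = F/k = 300 / 11.148 = 26.912 mm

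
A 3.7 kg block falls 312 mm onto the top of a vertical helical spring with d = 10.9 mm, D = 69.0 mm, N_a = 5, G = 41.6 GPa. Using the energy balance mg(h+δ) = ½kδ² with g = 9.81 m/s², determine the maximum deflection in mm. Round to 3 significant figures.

23.3 mm

k = Gd⁴/(8D³N_a) = (41.6×10³)(10.9⁴)/(8·69.0³·5) = 44.688 N/mm
W = mg = 3.7 × 9.81 = 36.297 N
½kδ² − Wδ − Wh = 0 → δ = (W + √(W² + 2kWh))/k
δ = (36.297 + √(1317.5 + 1.01216e+06))/44.688 = (36.297 + 1006.7)/44.688 = 23.34 mm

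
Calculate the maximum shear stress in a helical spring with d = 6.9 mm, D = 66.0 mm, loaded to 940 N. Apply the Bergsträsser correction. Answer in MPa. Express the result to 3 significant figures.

Spring index C = D/d = 66.0/6.9 = 9.5652
K_B = (4C+2)/(4C−3) = 40.261/35.261 = 1.1418
τ₀ = 8FD/(πd³) = 8·940·66.0/(π·6.9³) = 496320/1032 = 480.91 MPa
τ_max = K·τ₀ = 1.1418 × 480.91 = 549.1 MPa

549 MPa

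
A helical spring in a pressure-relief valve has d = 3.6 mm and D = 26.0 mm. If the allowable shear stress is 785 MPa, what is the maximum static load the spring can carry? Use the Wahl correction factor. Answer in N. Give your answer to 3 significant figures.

459 N

C = D/d = 26.0/3.6 = 7.2222
K_W = (4C−1)/(4C−4) + 0.615/C = 27.889/24.889 + 0.0852 = 1.2057
τ_max = K·8FD/(πd³) → F_max = τ_allow·πd³/(8DK)
F_max = 785·π·3.6³/(8·26.0·1.2057) = 1.1506e+05/250.78 = 458.81 N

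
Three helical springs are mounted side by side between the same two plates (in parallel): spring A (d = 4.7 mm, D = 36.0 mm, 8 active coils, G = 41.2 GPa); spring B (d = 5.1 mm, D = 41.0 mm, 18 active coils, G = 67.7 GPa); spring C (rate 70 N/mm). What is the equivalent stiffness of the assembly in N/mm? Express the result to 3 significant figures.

k_A = Gd⁴/(8D³N_a) = (41.2×10³)(4.7⁴)/(8·36.0³·8) = 6.7329 N/mm
k_B = Gd⁴/(8D³N_a) = (67.7×10³)(5.1⁴)/(8·41.0³·18) = 4.6148 N/mm
Parallel: k_eq = 6.7329 + 4.6148 + 70 = 81.348 N/mm

81.3 N/mm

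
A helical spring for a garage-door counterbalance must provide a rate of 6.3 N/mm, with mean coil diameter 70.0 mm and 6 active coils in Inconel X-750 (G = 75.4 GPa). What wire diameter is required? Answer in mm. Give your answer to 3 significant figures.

6.09 mm

d = (8D³N_a·k / G)^(1/4) = (8·70.0³·6·6.3 / (75.4×10³))^0.25
  = (1375.6)^0.25 = 6.0901 mm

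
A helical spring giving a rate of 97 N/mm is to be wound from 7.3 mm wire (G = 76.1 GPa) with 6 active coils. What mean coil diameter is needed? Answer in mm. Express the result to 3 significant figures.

35.9 mm

D = (Gd⁴/(8N_a·k))^(1/3) = (76.1×10³·7.3⁴/(8·6·97))^(1/3)
  = (46415.5)^(1/3) = 35.9380 mm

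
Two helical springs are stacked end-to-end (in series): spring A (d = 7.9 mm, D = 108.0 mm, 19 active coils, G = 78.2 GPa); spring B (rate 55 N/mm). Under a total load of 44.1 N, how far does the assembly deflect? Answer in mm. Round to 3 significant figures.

k_A = Gd⁴/(8D³N_a) = (78.2×10³)(7.9⁴)/(8·108.0³·19) = 1.5907 N/mm
Series: 1/k_eq = 1/1.5907 + 1/55 = 0.64682; k_eq = 1.546 N/mm
δ = F/k_eq = 44.1/1.546 = 28.525 mm

28.5 mm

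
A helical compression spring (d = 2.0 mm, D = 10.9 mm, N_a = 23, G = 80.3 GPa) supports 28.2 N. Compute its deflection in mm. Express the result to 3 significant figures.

k = Gd⁴/(8D³N_a) = (80.3×10³)(2.0⁴)/(8·10.9³·23) = 5.3919 N/mm
δ = F/k = 28.2 / 5.3919 = 5.2301 mm

5.23 mm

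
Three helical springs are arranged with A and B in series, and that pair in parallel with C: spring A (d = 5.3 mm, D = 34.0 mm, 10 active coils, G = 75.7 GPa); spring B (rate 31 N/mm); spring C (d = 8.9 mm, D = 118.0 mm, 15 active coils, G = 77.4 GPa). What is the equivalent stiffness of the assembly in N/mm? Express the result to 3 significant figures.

k_A = Gd⁴/(8D³N_a) = (75.7×10³)(5.3⁴)/(8·34.0³·10) = 18.996 N/mm
k_C = Gd⁴/(8D³N_a) = (77.4×10³)(8.9⁴)/(8·118.0³·15) = 2.4631 N/mm
Springs A,B series: k_AB = 1/(1/18.996+1/31) = 11.779 N/mm; parallel with C: k_eq = 11.779+2.4631 = 14.242 N/mm

14.2 N/mm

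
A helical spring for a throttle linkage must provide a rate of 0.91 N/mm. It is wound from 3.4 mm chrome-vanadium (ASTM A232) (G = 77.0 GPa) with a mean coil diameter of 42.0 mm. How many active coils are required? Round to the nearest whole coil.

19

N_a = Gd⁴/(8D³k) = (77.0×10³ × 3.4⁴)/(8 × 42.0³ × 0.91)
    = 1.02898e+07 / 539361 = 19.08 → 19 coils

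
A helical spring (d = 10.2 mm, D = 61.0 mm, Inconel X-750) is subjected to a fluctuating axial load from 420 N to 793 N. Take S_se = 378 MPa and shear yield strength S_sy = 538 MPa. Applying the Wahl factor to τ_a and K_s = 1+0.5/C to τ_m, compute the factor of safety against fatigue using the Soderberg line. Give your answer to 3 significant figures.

C = D/d = 61.0/10.2 = 5.9804; K_W = (4C−1)/(4C−4)+0.615/C = 1.2534; K_s = 1+0.5/C = 1.0836
F_a = (F_max−F_min)/2 = 186.5 N; F_m = (F_max+F_min)/2 = 606.5 N
τ_a = K_W·8F_aD/(πd³) = 1.2534 × 27.299 = 34.217 MPa
τ_m = K_s·8F_mD/(πd³) = 1.0836 × 88.777 = 96.199 MPa
Soderberg: 1/n_f = τ_a/S_se + τ_m/S_sy = 34.217/378 + 96.199/538 = 0.09052 + 0.17881 = 0.26933
n_f = 1/0.26933 = 3.713

3.71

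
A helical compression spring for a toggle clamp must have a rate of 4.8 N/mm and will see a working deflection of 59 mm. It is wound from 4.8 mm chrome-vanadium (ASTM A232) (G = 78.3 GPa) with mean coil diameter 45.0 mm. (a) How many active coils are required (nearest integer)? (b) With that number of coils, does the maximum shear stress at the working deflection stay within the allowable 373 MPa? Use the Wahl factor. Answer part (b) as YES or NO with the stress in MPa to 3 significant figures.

(a) 12 coils; (b) YES, τ_max = 336 MPa

N_a = Gd⁴/(8D³k) = (78.3×10³)(4.8⁴)/(8·45.0³·4.8) = 11.88 → N_a = 12
Actual rate k = Gd⁴/(8D³·12) = 4.7514 N/mm
Working load F = kδ = 4.7514·59 = 280.33 N
C = 45.0/4.8 = 9.3750; K_W = (4C−1)/(4C−4)+0.615/C = 1.1552
τ_max = K_W·8FD/(πd³) = 1.1552·290.47 = 335.54 MPa
τ_max ≤ 373 MPa → acceptable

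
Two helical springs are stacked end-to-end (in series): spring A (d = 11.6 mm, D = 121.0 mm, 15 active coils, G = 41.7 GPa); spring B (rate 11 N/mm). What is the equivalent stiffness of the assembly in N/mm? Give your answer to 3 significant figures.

k_A = Gd⁴/(8D³N_a) = (41.7×10³)(11.6⁴)/(8·121.0³·15) = 3.5517 N/mm
Series: 1/k_eq = 1/3.5517 + 1/11 = 0.37247; k_eq = 2.6848 N/mm

2.68 N/mm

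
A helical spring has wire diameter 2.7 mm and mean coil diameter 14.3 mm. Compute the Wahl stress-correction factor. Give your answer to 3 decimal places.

C = D/d = 14.3/2.7 = 5.2963
K_W = (4C−1)/(4C−4) + 0.615/C = 20.185/17.185 + 0.1161 = 1.2907

1.291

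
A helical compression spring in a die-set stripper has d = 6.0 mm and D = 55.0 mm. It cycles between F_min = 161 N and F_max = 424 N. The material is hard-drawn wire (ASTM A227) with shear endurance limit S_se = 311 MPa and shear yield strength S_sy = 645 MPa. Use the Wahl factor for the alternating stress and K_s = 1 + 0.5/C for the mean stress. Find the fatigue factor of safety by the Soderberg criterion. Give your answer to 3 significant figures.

C = D/d = 55.0/6.0 = 9.1667; K_W = (4C−1)/(4C−4)+0.615/C = 1.1589; K_s = 1+0.5/C = 1.0545
F_a = (F_max−F_min)/2 = 131.5 N; F_m = (F_max+F_min)/2 = 292.5 N
τ_a = K_W·8F_aD/(πd³) = 1.1589 × 85.266 = 98.817 MPa
τ_m = K_s·8F_mD/(πd³) = 1.0545 × 189.66 = 200 MPa
Soderberg: 1/n_f = τ_a/S_se + τ_m/S_sy = 98.817/311 + 200/645 = 0.31774 + 0.31008 = 0.62782
n_f = 1/0.62782 = 1.593

1.59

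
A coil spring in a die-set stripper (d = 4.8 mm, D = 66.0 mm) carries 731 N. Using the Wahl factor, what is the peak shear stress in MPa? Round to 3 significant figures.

Spring index C = D/d = 66.0/4.8 = 13.7500
K_W = (4C−1)/(4C−4) + 0.615/C = 54.000/51.000 + 0.0447 = 1.1036
τ₀ = 8FD/(πd³) = 8·731·66.0/(π·4.8³) = 385968/347.44 = 1110.9 MPa
τ_max = K·τ₀ = 1.1036 × 1110.9 = 1225.9 MPa

1230 MPa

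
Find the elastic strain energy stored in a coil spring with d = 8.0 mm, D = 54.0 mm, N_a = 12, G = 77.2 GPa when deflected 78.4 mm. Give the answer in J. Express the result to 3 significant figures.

k = Gd⁴/(8D³N_a) = (77.2×10³)(8.0⁴)/(8·54.0³·12) = 20.918 N/mm
U = ½kδ² = 0.5 × 20.918 × 78.4² = 64288 N·mm = 64.288 J

64.3 J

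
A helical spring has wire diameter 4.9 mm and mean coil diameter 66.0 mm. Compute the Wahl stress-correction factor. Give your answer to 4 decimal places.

1.1058

C = D/d = 66.0/4.9 = 13.4694
K_W = (4C−1)/(4C−4) + 0.615/C = 52.878/49.878 + 0.0457 = 1.1058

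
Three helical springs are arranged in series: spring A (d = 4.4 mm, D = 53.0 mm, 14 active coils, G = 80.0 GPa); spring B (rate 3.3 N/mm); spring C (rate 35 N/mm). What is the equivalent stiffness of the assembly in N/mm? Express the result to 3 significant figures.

k_A = Gd⁴/(8D³N_a) = (80.0×10³)(4.4⁴)/(8·53.0³·14) = 1.7983 N/mm
Series: 1/k_eq = 1/1.7983 + 1/3.3 + 1/35 = 0.88769; k_eq = 1.1265 N/mm

1.13 N/mm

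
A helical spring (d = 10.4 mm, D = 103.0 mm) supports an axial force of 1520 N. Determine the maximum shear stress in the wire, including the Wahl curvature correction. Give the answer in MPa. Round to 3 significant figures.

406 MPa

Spring index C = D/d = 103.0/10.4 = 9.9038
K_W = (4C−1)/(4C−4) + 0.615/C = 38.615/35.615 + 0.0621 = 1.1463
τ₀ = 8FD/(πd³) = 8·1520·103.0/(π·10.4³) = 1.25248e+06/3533.9 = 354.42 MPa
τ_max = K·τ₀ = 1.1463 × 354.42 = 406.28 MPa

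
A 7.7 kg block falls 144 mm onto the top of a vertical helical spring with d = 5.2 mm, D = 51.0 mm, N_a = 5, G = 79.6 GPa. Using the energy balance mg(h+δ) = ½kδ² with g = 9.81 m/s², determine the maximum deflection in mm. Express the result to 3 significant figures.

k = Gd⁴/(8D³N_a) = (79.6×10³)(5.2⁴)/(8·51.0³·5) = 10.969 N/mm
W = mg = 7.7 × 9.81 = 75.537 N
½kδ² − Wδ − Wh = 0 → δ = (W + √(W² + 2kWh))/k
δ = (75.537 + √(5705.8 + 238621))/10.969 = (75.537 + 494.29)/10.969 = 51.951 mm

52.0 mm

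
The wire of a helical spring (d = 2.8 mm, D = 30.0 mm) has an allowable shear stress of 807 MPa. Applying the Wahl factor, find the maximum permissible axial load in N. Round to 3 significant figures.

204 N

C = D/d = 30.0/2.8 = 10.7143
K_W = (4C−1)/(4C−4) + 0.615/C = 41.857/38.857 + 0.0574 = 1.1346
τ_max = K·8FD/(πd³) → F_max = τ_allow·πd³/(8DK)
F_max = 807·π·2.8³/(8·30.0·1.1346) = 55654/272.31 = 204.38 N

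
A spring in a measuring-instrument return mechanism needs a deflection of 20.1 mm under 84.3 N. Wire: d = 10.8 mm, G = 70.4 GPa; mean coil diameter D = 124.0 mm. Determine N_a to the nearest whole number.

15

Required rate k = F/δ = 84.3/20.1 = 4.194 N/mm
N_a = Gd⁴/(8D³k) = (70.4×10³ × 10.8⁴)/(8 × 124.0³ × 4.194)
    = 9.57784e+08 / 6.39715e+07 = 14.97 → 15 coils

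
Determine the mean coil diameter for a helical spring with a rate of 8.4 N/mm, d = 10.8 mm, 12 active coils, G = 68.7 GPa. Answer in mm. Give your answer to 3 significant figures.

D = (Gd⁴/(8N_a·k))^(1/3) = (68.7×10³·10.8⁴/(8·12·8.4))^(1/3)
  = (1.15905e+06)^(1/3) = 105.0430 mm

105 mm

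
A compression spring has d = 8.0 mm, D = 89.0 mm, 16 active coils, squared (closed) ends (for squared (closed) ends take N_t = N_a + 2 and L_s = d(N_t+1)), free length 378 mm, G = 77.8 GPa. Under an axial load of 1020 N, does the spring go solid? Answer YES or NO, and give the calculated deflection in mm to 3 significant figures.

YES, δ = 289 mm

k = Gd⁴/(8D³N_a) = (77.8×10³)(8.0⁴)/(8·89.0³·16) = 3.5315 N/mm
N_t = 18; L_s = 8.0·19 = 152 mm; δ_solid = L₀ − L_s = 378 − 152 = 226 mm
δ = F/k = 1020/3.5315 = 288.83 mm
δ ≥ δ_solid → spring goes solid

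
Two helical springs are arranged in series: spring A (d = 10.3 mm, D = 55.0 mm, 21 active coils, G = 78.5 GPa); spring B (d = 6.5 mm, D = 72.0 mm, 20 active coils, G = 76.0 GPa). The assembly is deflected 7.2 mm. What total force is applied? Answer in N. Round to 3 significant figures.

15.3 N

k_A = Gd⁴/(8D³N_a) = (78.5×10³)(10.3⁴)/(8·55.0³·21) = 31.61 N/mm
k_B = Gd⁴/(8D³N_a) = (76.0×10³)(6.5⁴)/(8·72.0³·20) = 2.2717 N/mm
Series: 1/k_eq = 1/31.61 + 1/2.2717 = 0.47184; k_eq = 2.1194 N/mm
F = k_eq·δ = 2.1194·7.2 = 15.26 N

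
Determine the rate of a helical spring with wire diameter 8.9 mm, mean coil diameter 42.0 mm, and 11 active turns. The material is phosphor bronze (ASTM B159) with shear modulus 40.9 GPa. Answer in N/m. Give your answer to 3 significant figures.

k = Gd⁴/(8D³N_a) = (40.9×10³ × 8.9⁴) / (8 × 42.0³ × 11)
  = 2.56616e+08 / 6.51974e+06 = 39.36 N/mm = 39360 N/m

39400 N/m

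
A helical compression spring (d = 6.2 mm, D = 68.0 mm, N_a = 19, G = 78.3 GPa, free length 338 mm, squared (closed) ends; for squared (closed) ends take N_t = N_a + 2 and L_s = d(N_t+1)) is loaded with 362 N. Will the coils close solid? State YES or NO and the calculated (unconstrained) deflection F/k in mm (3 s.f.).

NO, δ = 150 mm

k = Gd⁴/(8D³N_a) = (78.3×10³)(6.2⁴)/(8·68.0³·19) = 2.4208 N/mm
N_t = 21; L_s = 6.2·22 = 136.4 mm; δ_solid = L₀ − L_s = 338 − 136.4 = 201.6 mm
δ = F/k = 362/2.4208 = 149.54 mm
δ < δ_solid → spring does not go solid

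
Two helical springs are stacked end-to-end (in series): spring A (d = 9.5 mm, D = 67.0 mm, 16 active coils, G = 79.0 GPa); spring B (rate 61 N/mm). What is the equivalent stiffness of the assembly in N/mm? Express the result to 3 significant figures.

13.1 N/mm

k_A = Gd⁴/(8D³N_a) = (79.0×10³)(9.5⁴)/(8·67.0³·16) = 16.714 N/mm
Series: 1/k_eq = 1/16.714 + 1/61 = 0.076223; k_eq = 13.119 N/mm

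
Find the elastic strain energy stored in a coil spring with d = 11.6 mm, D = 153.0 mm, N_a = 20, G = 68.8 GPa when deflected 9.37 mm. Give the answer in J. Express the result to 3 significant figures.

k = Gd⁴/(8D³N_a) = (68.8×10³)(11.6⁴)/(8·153.0³·20) = 2.1738 N/mm
U = ½kδ² = 0.5 × 2.1738 × 9.37² = 95.428 N·mm = 0.095428 J

0.0954 J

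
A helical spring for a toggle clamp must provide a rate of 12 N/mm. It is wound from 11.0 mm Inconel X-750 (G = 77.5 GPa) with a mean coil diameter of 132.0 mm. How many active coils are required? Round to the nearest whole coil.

5

N_a = Gd⁴/(8D³k) = (77.5×10³ × 11.0⁴)/(8 × 132.0³ × 12)
    = 1.13468e+09 / 2.20797e+08 = 5.139 → 5 coils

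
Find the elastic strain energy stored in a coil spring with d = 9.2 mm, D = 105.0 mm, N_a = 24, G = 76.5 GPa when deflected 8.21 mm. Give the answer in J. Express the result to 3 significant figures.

k = Gd⁴/(8D³N_a) = (76.5×10³)(9.2⁴)/(8·105.0³·24) = 2.4657 N/mm
U = ½kδ² = 0.5 × 2.4657 × 8.21² = 83.1 N·mm = 0.0831 J

0.0831 J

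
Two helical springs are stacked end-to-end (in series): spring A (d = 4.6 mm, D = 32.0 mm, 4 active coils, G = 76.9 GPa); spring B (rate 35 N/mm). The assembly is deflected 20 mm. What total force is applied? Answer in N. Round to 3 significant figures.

k_A = Gd⁴/(8D³N_a) = (76.9×10³)(4.6⁴)/(8·32.0³·4) = 32.837 N/mm
Series: 1/k_eq = 1/32.837 + 1/35 = 0.059025; k_eq = 16.942 N/mm
F = k_eq·δ = 16.942·20 = 338.84 N

339 N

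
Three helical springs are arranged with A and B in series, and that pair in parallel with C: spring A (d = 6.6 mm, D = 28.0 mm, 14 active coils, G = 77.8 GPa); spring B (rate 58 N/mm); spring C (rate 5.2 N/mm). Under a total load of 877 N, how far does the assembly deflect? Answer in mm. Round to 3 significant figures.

25.3 mm

k_A = Gd⁴/(8D³N_a) = (77.8×10³)(6.6⁴)/(8·28.0³·14) = 60.043 N/mm
Springs A,B series: k_AB = 1/(1/60.043+1/58) = 29.502 N/mm; parallel with C: k_eq = 29.502+5.2 = 34.702 N/mm
δ = F/k_eq = 877/34.702 = 25.272 mm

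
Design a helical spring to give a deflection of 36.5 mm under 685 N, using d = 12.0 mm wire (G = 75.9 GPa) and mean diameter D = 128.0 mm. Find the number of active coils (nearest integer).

5

Required rate k = F/δ = 685/36.5 = 18.767 N/mm
N_a = Gd⁴/(8D³k) = (75.9×10³ × 12.0⁴)/(8 × 128.0³ × 18.767)
    = 1.57386e+09 / 3.1486e+08 = 4.999 → 5 coils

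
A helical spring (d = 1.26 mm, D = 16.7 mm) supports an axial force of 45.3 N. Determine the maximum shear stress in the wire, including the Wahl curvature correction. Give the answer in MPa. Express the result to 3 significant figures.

Spring index C = D/d = 16.7/1.26 = 13.2540
K_W = (4C−1)/(4C−4) + 0.615/C = 52.016/49.016 + 0.0464 = 1.1076
τ₀ = 8FD/(πd³) = 8·45.3·16.7/(π·1.26³) = 6052.08/6.2844 = 963.04 MPa
τ_max = K·τ₀ = 1.1076 × 963.04 = 1066.7 MPa

1070 MPa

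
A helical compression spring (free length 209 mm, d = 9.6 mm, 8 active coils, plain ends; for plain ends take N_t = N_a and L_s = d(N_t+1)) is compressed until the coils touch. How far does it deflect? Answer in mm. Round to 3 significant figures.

123 mm

N_t = 8; L_s = 9.6·9 = 86.4 mm
δ_solid = L₀ − L_s = 209 − 86.4 = 122.6 mm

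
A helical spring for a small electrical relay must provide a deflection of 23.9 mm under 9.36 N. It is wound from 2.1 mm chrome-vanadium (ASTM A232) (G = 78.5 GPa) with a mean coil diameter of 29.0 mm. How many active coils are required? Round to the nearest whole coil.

Required rate k = F/δ = 9.36/23.9 = 0.39163 N/mm
N_a = Gd⁴/(8D³k) = (78.5×10³ × 2.1⁴)/(8 × 29.0³ × 0.39163)
    = 1.52668e+06 / 76412.1 = 19.98 → 20 coils

20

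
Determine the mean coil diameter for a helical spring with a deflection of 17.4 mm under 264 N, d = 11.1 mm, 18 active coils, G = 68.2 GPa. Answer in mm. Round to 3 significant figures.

Required rate k = F/δ = 264/17.4 = 15.172 N/mm
D = (Gd⁴/(8N_a·k))^(1/3) = (68.2×10³·11.1⁴/(8·18·15.172))^(1/3)
  = (473870)^(1/3) = 77.9626 mm

78.0 mm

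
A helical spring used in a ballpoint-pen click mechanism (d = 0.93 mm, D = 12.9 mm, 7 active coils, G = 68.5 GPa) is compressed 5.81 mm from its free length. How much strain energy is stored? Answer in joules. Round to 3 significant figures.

k = Gd⁴/(8D³N_a) = (68.5×10³)(0.93⁴)/(8·12.9³·7) = 0.42625 N/mm
U = ½kδ² = 0.5 × 0.42625 × 5.81² = 7.1943 N·mm = 0.0071943 J

0.00719 J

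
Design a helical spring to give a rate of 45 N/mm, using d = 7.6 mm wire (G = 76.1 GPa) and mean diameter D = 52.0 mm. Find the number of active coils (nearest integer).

5

N_a = Gd⁴/(8D³k) = (76.1×10³ × 7.6⁴)/(8 × 52.0³ × 45)
    = 2.53886e+08 / 5.06189e+07 = 5.016 → 5 coils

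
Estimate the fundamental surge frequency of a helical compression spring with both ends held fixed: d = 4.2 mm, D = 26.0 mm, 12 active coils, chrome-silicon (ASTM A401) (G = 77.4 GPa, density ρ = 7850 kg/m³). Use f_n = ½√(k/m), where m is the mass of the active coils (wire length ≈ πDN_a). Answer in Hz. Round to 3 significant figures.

k = Gd⁴/(8D³N_a) = (77.4×10³)(4.2⁴)/(8·26.0³·12) = 14.274 N/mm = 14274 N/m
Wire length L = πDN_a = π·26.0·12 = 980.18 mm
m = ρ·(πd²/4)·L = 7850 × 13.854×10⁻⁶ m² × 0.98018 m = 0.1066 kg
f_n = ½√(k/m) = 0.5·√(14274/0.1066) = 0.5·√(1.339e+05) = 182.96 Hz

183 Hz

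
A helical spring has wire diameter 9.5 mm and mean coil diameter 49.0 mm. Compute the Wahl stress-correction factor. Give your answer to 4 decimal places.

1.2996

C = D/d = 49.0/9.5 = 5.1579
K_W = (4C−1)/(4C−4) + 0.615/C = 19.632/16.632 + 0.1192 = 1.2996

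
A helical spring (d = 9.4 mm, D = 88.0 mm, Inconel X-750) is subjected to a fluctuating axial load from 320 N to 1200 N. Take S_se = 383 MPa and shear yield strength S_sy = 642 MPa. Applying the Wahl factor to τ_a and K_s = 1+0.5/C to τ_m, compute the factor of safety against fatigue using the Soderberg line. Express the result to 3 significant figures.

1.44

C = D/d = 88.0/9.4 = 9.3617; K_W = (4C−1)/(4C−4)+0.615/C = 1.1554; K_s = 1+0.5/C = 1.0534
F_a = (F_max−F_min)/2 = 440 N; F_m = (F_max+F_min)/2 = 760 N
τ_a = K_W·8F_aD/(πd³) = 1.1554 × 118.71 = 137.16 MPa
τ_m = K_s·8F_mD/(πd³) = 1.0534 × 205.05 = 216 MPa
Soderberg: 1/n_f = τ_a/S_se + τ_m/S_sy = 137.16/383 + 216/642 = 0.35811 + 0.33645 = 0.69456
n_f = 1/0.69456 = 1.44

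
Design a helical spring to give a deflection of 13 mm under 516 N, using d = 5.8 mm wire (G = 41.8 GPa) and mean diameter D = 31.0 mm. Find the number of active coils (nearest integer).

5

Required rate k = F/δ = 516/13 = 39.692 N/mm
N_a = Gd⁴/(8D³k) = (41.8×10³ × 5.8⁴)/(8 × 31.0³ × 39.692)
    = 4.7303e+07 / 9.45979e+06 = 5 → 5 coils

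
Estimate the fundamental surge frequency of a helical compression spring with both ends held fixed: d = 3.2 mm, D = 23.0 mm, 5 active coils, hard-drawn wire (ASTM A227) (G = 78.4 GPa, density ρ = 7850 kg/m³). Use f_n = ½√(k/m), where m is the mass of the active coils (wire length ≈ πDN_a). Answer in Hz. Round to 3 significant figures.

k = Gd⁴/(8D³N_a) = (78.4×10³)(3.2⁴)/(8·23.0³·5) = 16.892 N/mm = 16892 N/m
Wire length L = πDN_a = π·23.0·5 = 361.28 mm
m = ρ·(πd²/4)·L = 7850 × 8.0425×10⁻⁶ m² × 0.36128 m = 0.022809 kg
f_n = ½√(k/m) = 0.5·√(16892/0.022809) = 0.5·√(7.4057e+05) = 430.28 Hz

430 Hz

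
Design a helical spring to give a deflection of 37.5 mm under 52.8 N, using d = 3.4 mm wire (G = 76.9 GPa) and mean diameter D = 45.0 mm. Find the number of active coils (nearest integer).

Required rate k = F/δ = 52.8/37.5 = 1.408 N/mm
N_a = Gd⁴/(8D³k) = (76.9×10³ × 3.4⁴)/(8 × 45.0³ × 1.408)
    = 1.02764e+07 / 1.02643e+06 = 10.01 → 10 coils

10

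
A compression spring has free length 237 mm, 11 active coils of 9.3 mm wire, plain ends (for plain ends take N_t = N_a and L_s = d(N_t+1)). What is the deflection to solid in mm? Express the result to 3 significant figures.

125 mm

N_t = 11; L_s = 9.3·12 = 111.6 mm
δ_solid = L₀ − L_s = 237 − 111.6 = 125.4 mm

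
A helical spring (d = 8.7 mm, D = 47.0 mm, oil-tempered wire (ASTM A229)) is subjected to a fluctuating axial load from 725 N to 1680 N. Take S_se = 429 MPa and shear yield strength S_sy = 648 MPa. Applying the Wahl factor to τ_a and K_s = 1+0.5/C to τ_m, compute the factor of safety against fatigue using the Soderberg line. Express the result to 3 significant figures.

1.59

C = D/d = 47.0/8.7 = 5.4023; K_W = (4C−1)/(4C−4)+0.615/C = 1.2842; K_s = 1+0.5/C = 1.0926
F_a = (F_max−F_min)/2 = 477.5 N; F_m = (F_max+F_min)/2 = 1202.5 N
τ_a = K_W·8F_aD/(πd³) = 1.2842 × 86.787 = 111.45 MPa
τ_m = K_s·8F_mD/(πd³) = 1.0926 × 218.56 = 238.79 MPa
Soderberg: 1/n_f = τ_a/S_se + τ_m/S_sy = 111.45/429 + 238.79/648 = 0.25980 + 0.36850 = 0.62829
n_f = 1/0.62829 = 1.592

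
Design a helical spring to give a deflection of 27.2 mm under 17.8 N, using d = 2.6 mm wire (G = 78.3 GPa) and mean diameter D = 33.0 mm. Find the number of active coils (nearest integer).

Required rate k = F/δ = 17.8/27.2 = 0.65441 N/mm
N_a = Gd⁴/(8D³k) = (78.3×10³ × 2.6⁴)/(8 × 33.0³ × 0.65441)
    = 3.57812e+06 / 188141 = 19.02 → 19 coils

19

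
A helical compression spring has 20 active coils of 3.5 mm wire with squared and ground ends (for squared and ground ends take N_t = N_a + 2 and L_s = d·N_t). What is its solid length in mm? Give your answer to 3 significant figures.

squared and ground ends: N_t = N_a + 2 = 20 + 2 = 22
L_s = d·N_t = 3.5 × 22 = 77 mm

77.0 mm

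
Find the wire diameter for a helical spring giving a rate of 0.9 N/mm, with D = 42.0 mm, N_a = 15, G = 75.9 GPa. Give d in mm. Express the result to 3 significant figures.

3.20 mm

d = (8D³N_a·k / G)^(1/4) = (8·42.0³·15·0.9 / (75.9×10³))^0.25
  = (105.42)^0.25 = 3.2043 mm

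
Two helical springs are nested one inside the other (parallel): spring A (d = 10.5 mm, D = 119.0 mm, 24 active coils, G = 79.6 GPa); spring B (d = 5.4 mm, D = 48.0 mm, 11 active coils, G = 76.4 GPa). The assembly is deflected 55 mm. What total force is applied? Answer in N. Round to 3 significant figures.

k_A = Gd⁴/(8D³N_a) = (79.6×10³)(10.5⁴)/(8·119.0³·24) = 2.9904 N/mm
k_B = Gd⁴/(8D³N_a) = (76.4×10³)(5.4⁴)/(8·48.0³·11) = 6.6752 N/mm
Parallel: k_eq = 2.9904 + 6.6752 = 9.6656 N/mm
F = k_eq·δ = 9.6656·55 = 531.61 N

532 N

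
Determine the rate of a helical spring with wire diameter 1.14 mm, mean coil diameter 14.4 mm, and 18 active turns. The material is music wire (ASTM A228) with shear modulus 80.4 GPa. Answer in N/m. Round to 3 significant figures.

k = Gd⁴/(8D³N_a) = (80.4×10³ × 1.14⁴) / (8 × 14.4³ × 18)
  = 135792 / 429982 = 0.31581 N/mm = 315.81 N/m

316 N/m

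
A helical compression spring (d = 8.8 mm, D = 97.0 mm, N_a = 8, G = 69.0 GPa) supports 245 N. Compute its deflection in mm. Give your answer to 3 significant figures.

34.6 mm

k = Gd⁴/(8D³N_a) = (69.0×10³)(8.8⁴)/(8·97.0³·8) = 7.0841 N/mm
δ = F/k = 245 / 7.0841 = 34.584 mm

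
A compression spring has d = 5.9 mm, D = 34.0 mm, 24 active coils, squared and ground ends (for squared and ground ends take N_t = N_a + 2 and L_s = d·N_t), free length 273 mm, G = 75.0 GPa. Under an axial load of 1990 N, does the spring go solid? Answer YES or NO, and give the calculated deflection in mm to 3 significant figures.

YES, δ = 165 mm

k = Gd⁴/(8D³N_a) = (75.0×10³)(5.9⁴)/(8·34.0³·24) = 12.043 N/mm
N_t = 26; L_s = 5.9·26 = 153.4 mm; δ_solid = L₀ − L_s = 273 − 153.4 = 119.6 mm
δ = F/k = 1990/12.043 = 165.24 mm
δ ≥ δ_solid → spring goes solid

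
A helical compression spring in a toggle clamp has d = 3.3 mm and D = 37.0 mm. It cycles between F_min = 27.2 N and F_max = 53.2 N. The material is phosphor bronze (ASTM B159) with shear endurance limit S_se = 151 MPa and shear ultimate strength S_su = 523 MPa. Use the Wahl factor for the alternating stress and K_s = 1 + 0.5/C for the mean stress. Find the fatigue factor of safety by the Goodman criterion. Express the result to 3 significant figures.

2.15

C = D/d = 37.0/3.3 = 11.2121; K_W = (4C−1)/(4C−4)+0.615/C = 1.1283; K_s = 1+0.5/C = 1.0446
F_a = (F_max−F_min)/2 = 13 N; F_m = (F_max+F_min)/2 = 40.2 N
τ_a = K_W·8F_aD/(πd³) = 1.1283 × 34.083 = 38.456 MPa
τ_m = K_s·8F_mD/(πd³) = 1.0446 × 105.4 = 110.1 MPa
Goodman: 1/n_f = τ_a/S_se + τ_m/S_su = 38.456/151 + 110.1/523 = 0.25468 + 0.21051 = 0.46519
n_f = 1/0.46519 = 2.15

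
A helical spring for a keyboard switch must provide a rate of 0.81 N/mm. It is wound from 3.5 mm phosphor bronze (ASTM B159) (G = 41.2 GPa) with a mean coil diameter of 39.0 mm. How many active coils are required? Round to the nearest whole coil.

16

N_a = Gd⁴/(8D³k) = (41.2×10³ × 3.5⁴)/(8 × 39.0³ × 0.81)
    = 6.18258e+06 / 384387 = 16.08 → 16 coils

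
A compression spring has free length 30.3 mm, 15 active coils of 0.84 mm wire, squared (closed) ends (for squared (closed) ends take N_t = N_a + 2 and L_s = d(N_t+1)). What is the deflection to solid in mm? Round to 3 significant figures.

15.2 mm

N_t = 17; L_s = 0.84·18 = 15.12 mm
δ_solid = L₀ − L_s = 30.3 − 15.12 = 15.18 mm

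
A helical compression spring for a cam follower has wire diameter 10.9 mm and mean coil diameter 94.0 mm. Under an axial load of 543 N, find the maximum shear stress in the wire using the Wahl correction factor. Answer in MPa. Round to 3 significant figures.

Spring index C = D/d = 94.0/10.9 = 8.6239
K_W = (4C−1)/(4C−4) + 0.615/C = 33.495/30.495 + 0.0713 = 1.1697
τ₀ = 8FD/(πd³) = 8·543·94.0/(π·10.9³) = 408336/4068.5 = 100.37 MPa
τ_max = K·τ₀ = 1.1697 × 100.37 = 117.4 MPa

117 MPa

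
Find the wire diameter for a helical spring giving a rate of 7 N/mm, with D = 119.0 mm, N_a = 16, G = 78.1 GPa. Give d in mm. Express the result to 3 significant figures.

11.8 mm

d = (8D³N_a·k / G)^(1/4) = (8·119.0³·16·7 / (78.1×10³))^0.25
  = (19333)^0.25 = 11.7916 mm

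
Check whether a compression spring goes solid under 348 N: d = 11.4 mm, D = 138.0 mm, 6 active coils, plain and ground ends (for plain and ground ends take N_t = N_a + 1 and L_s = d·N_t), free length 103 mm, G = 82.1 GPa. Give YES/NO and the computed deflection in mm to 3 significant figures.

YES, δ = 31.7 mm

k = Gd⁴/(8D³N_a) = (82.1×10³)(11.4⁴)/(8·138.0³·6) = 10.992 N/mm
N_t = 7; L_s = 11.4·7 = 79.8 mm; δ_solid = L₀ − L_s = 103 − 79.8 = 23.2 mm
δ = F/k = 348/10.992 = 31.659 mm
δ ≥ δ_solid → spring goes solid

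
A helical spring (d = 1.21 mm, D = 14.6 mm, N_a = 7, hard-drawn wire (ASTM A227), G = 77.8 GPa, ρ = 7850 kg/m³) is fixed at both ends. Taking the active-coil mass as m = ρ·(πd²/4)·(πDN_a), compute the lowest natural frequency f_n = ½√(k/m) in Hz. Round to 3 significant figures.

287 Hz

k = Gd⁴/(8D³N_a) = (77.8×10³)(1.21⁴)/(8·14.6³·7) = 0.95692 N/mm = 956.92 N/m
Wire length L = πDN_a = π·14.6·7 = 321.07 mm
m = ρ·(πd²/4)·L = 7850 × 1.1499×10⁻⁶ m² × 0.32107 m = 0.0028982 kg
f_n = ½√(k/m) = 0.5·√(956.92/0.0028982) = 0.5·√(3.3017e+05) = 287.3 Hz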